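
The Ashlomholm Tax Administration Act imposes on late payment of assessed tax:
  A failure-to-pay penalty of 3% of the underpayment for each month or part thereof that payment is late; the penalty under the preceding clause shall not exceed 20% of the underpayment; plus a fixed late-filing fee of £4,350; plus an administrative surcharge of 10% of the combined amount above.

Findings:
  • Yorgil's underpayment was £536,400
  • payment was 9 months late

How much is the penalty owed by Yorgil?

Accrued rate: 3% × 9 = 27%, capped at 20% → 20%
Failure-to-pay penalty: 20% of £536,400 = £107,280
Penalty before surcharge: £107,280 + £4,350 = £111,630
Administrative surcharge: 10% of £111,630 = £11,163
Total penalty: £111,630 + £11,163 = £122,793

£122,793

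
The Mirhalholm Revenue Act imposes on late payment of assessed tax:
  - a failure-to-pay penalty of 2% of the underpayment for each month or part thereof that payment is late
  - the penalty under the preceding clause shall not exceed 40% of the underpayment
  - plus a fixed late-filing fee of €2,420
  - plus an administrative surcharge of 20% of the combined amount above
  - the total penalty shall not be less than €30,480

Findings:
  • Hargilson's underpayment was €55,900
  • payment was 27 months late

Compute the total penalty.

€30,480

Accrued rate: 2% × 27 = 54%, capped at 40% → 40%
Failure-to-pay penalty: 40% of €55,900 = €22,360
Penalty before surcharge: €22,360 + €2,420 = €24,780
Administrative surcharge: 20% of €24,780 = €4,956
Total penalty: €24,780 + €4,956 = €29,736
Minimum €30,480: €29,736 is below the minimum → €30,480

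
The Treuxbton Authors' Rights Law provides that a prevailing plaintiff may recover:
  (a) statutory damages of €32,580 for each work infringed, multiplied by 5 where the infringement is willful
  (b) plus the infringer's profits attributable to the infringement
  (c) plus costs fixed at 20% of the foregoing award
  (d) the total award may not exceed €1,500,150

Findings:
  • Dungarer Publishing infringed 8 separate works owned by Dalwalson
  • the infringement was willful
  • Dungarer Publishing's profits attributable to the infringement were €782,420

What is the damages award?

Statutory damages: 8 × €32,580 = €260,640
Multiplied by 5: 5 × €260,640 = €1,303,200
Combined award: €1,303,200 + €782,420 = €2,085,620
Costs: 20% of €2,085,620 = €417,124
Award plus costs: €2,085,620 + €417,124 = €2,502,744
Cap at €1,500,150: €2,502,744 exceeds the cap → €1,500,150

€1,500,150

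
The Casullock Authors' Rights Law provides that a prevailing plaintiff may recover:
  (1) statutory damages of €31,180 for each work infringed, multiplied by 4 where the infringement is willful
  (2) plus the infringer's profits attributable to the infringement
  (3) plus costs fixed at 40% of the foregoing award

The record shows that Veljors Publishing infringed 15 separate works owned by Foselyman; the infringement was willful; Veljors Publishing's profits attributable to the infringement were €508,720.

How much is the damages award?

€3,331,328

Statutory damages: 15 × €31,180 = €467,700
Multiplied by 4: 4 × €467,700 = €1,870,800
Combined award: €1,870,800 + €508,720 = €2,379,520
Costs: 40% of €2,379,520 = €951,808
Award plus costs: €2,379,520 + €951,808 = €3,331,328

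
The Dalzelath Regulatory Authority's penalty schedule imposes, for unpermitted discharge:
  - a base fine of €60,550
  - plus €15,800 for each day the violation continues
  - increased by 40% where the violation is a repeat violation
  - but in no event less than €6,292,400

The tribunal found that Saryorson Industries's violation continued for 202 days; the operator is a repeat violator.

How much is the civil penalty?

€6,292,400

Per-day component: 202 × €15,800 = €3,191,600
Base plus per-day: €60,550 + €3,191,600 = €3,252,150
Enhancement: 40% of €3,252,150 = €1,300,860
Enhanced fine: €3,252,150 + €1,300,860 = €4,553,010
Minimum €6,292,400: €4,553,010 is below the minimum → €6,292,400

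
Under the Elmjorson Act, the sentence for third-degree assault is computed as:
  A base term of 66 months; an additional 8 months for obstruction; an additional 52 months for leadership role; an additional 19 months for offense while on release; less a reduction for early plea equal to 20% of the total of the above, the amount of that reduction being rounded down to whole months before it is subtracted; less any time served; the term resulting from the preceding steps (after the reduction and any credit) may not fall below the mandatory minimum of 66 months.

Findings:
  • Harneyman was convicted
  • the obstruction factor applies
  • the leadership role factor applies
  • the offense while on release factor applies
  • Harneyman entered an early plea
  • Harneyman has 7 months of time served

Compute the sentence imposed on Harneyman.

Obstruction enhancement: +8 months
Leadership role enhancement: +52 months
Offense while on release enhancement: +19 months
Adjusted term: 66 months + 8 months + 52 months + 19 months = 145 months
Early plea reduction: 20% of 145 months = 29 months (rounded down)
After reduction: 145 − 29 = 116 months
Less time served: 116 months − 7 months = 109 months
Minimum 66 months: 109 months meets the minimum, no increase.

109 months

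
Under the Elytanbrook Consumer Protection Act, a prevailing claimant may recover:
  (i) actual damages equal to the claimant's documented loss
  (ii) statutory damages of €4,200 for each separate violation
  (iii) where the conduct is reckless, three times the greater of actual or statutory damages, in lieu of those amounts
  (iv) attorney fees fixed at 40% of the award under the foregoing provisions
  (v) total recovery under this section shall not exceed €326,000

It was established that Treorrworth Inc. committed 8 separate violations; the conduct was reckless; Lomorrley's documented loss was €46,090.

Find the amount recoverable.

Statutory damages: 8 × €4,200 = €33,600
Greater of actual damages (€46,090) or statutory damages (€33,600): €46,090
Trebled: 3 × €46,090 = €138,270
Attorney fees: 40% of €138,270 = €55,308
Total before cap: €138,270 + €55,308 = €193,578
Cap at €326,000: €193,578 is within the cap, no reduction.

€193,578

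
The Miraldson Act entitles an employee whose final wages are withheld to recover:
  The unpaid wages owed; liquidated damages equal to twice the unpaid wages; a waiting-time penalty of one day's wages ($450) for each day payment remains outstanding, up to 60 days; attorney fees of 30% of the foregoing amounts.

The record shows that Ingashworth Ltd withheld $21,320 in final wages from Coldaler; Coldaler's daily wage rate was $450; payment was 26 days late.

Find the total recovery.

Doubled: 2 × $21,320 = $42,640
Penalty days: min(26, 60) = 26
Waiting-time penalty: 26 × $450 = $11,700
Subtotal: $21,320 + $42,640 + $11,700 = $75,660
Attorney fees: 30% of $75,660 = $22,698
Total award: $75,660 + $22,698 = $98,358

Total award: $98,358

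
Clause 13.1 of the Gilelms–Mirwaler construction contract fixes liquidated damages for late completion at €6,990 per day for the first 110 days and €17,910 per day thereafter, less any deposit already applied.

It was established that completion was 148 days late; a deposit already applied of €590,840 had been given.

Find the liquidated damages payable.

€858,640

First 110 days: 110 × €6,990 = €768,900
Remaining days: (148 − 110) × €17,910 = €680,580
Accrued per-day damages: €768,900 + €680,580 = €1,449,480
Less deposit already applied: €1,449,480 − €590,840 = €858,640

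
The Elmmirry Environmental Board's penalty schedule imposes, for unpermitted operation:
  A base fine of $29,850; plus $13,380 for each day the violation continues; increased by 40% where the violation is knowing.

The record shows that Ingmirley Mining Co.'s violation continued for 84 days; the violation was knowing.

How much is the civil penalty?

Per-day component: 84 × $13,380 = $1,123,920
Base plus per-day: $29,850 + $1,123,920 = $1,153,770
Enhancement: 40% of $1,153,770 = $461,508
Enhanced fine: $1,153,770 + $461,508 = $1,615,278

$1,615,278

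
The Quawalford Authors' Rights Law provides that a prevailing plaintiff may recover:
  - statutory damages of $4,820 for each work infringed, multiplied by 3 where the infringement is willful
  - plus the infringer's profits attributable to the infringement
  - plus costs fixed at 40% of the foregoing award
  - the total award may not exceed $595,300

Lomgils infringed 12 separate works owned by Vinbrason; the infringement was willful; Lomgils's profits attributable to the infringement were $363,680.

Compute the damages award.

$595,300

Statutory damages: 12 × $4,820 = $57,840
Trebled: 3 × $57,840 = $173,520
Combined award: $173,520 + $363,680 = $537,200
Costs: 40% of $537,200 = $214,880
Award plus costs: $537,200 + $214,880 = $752,080
Cap at $595,300: $752,080 exceeds the cap → $595,300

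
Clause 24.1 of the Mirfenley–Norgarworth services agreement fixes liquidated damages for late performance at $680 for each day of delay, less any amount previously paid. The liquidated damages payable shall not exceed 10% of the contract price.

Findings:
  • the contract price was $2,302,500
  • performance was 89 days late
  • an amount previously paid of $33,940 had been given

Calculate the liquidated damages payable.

Per-day damages: 89 × $680 = $60,520
Less amount previously paid: $60,520 − $33,940 = $26,580
Cap: 10% of $2,302,500 = $230,250
Cap at $230,250: $26,580 is within the cap, no reduction.

Liquidated damages: $26,580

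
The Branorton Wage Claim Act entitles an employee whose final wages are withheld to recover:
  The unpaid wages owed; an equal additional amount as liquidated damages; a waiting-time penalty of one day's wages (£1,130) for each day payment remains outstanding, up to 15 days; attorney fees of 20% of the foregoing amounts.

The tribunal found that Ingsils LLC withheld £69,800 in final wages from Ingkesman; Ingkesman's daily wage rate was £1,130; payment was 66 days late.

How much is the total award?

Liquidated damages (equal amount): £69,800
Penalty days: min(66, 15) = 15
Waiting-time penalty: 15 × £1,130 = £16,950
Subtotal: £69,800 + £69,800 + £16,950 = £156,550
Attorney fees: 20% of £156,550 = £31,310
Total award: £156,550 + £31,310 = £187,860

£187,860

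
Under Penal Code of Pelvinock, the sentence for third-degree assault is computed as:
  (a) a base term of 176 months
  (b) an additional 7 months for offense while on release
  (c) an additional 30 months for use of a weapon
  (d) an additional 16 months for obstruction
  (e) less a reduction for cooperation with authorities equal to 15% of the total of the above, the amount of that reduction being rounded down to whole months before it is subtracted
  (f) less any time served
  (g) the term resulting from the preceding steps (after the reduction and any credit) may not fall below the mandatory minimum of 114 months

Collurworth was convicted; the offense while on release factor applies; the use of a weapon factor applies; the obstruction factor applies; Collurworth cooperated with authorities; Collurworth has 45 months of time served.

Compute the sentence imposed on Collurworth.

Offense while on release enhancement: +7 months
Use of a weapon enhancement: +30 months
Obstruction enhancement: +16 months
Adjusted term: 176 months + 7 months + 30 months + 16 months = 229 months
Cooperation with authorities reduction: 15% of 229 months = 34 months (rounded down)
After reduction: 229 − 34 = 195 months
Less time served: 195 months − 45 months = 150 months
Minimum 114 months: 150 months meets the minimum, no increase.

150 months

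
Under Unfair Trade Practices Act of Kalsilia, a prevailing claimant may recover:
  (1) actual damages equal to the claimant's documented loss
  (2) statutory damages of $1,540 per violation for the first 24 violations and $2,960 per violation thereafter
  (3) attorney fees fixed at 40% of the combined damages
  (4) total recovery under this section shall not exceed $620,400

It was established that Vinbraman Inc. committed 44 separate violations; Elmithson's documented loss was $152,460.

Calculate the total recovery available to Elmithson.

First 24 violations: 24 × $1,540 = $36,960
Remaining violations: (44 − 24) × $2,960 = $59,200
Statutory damages: $36,960 + $59,200 = $96,160
Combined damages: $152,460 + $96,160 = $248,620
Attorney fees: 40% of $248,620 = $99,448
Total before cap: $248,620 + $99,448 = $348,068
Cap at $620,400: $348,068 is within the cap, no reduction.

$348,068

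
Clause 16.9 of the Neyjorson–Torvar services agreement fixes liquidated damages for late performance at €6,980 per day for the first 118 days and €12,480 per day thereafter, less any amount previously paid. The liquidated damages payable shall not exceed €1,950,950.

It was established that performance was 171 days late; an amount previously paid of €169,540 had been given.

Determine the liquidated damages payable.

First 118 days: 118 × €6,980 = €823,640
Remaining days: (171 − 118) × €12,480 = €661,440
Accrued per-day damages: €823,640 + €661,440 = €1,485,080
Less amount previously paid: €1,485,080 − €169,540 = €1,315,540
Cap at €1,950,950: €1,315,540 is within the cap, no reduction.

€1,315,540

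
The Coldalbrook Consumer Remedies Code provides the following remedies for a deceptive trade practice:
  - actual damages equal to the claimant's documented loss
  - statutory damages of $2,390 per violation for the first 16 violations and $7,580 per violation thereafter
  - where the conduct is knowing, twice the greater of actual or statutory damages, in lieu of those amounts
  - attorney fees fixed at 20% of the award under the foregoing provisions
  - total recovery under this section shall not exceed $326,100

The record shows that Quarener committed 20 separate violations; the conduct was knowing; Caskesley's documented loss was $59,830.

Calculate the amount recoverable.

First 16 violations: 16 × $2,390 = $38,240
Remaining violations: (20 − 16) × $7,580 = $30,320
Statutory damages: $38,240 + $30,320 = $68,560
Greater of actual damages ($59,830) or statutory damages ($68,560): $68,560
Doubled: 2 × $68,560 = $137,120
Attorney fees: 20% of $137,120 = $27,424
Total before cap: $137,120 + $27,424 = $164,544
Cap at $326,100: $164,544 is within the cap, no reduction.

$164,544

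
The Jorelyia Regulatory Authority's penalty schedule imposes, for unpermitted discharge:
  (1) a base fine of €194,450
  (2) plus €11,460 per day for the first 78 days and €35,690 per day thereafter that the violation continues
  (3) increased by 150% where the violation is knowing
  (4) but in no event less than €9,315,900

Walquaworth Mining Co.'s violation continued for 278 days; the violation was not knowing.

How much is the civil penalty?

First 78 days: 78 × €11,460 = €893,880
Remaining days: (278 − 78) × €35,690 = €7,138,000
Per-day component: €893,880 + €7,138,000 = €8,031,880
Base plus per-day: €194,450 + €8,031,880 = €8,226,330
The violation was not knowing: no 150% increase.
Minimum €9,315,900: €8,226,330 is below the minimum → €9,315,900

€9,315,900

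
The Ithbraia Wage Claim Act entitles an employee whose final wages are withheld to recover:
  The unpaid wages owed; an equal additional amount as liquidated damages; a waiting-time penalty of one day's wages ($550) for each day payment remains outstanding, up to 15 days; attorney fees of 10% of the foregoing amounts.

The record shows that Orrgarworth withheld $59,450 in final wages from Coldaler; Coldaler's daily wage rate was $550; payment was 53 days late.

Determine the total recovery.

$139,865

Liquidated damages (equal amount): $59,450
Penalty days: min(53, 15) = 15
Waiting-time penalty: 15 × $550 = $8,250
Subtotal: $59,450 + $59,450 + $8,250 = $127,150
Attorney fees: 10% of $127,150 = $12,715
Total award: $127,150 + $12,715 = $139,865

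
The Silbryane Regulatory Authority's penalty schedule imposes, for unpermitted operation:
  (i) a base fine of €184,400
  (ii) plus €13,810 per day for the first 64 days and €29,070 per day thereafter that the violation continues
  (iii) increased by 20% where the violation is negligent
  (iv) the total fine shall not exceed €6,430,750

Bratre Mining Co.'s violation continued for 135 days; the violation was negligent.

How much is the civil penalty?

First 64 days: 64 × €13,810 = €883,840
Remaining days: (135 − 64) × €29,070 = €2,063,970
Per-day component: €883,840 + €2,063,970 = €2,947,810
Base plus per-day: €184,400 + €2,947,810 = €3,132,210
Enhancement: 20% of €3,132,210 = €626,442
Enhanced fine: €3,132,210 + €626,442 = €3,758,652
Cap at €6,430,750: €3,758,652 is within the cap, no reduction.

Civil penalty: €3,758,652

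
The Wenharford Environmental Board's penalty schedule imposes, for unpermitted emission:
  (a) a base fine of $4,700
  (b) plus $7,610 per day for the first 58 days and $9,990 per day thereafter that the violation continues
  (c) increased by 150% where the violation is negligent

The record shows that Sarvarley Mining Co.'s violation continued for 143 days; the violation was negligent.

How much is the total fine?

$3,238,075

First 58 days: 58 × $7,610 = $441,380
Remaining days: (143 − 58) × $9,990 = $849,150
Per-day component: $441,380 + $849,150 = $1,290,530
Base plus per-day: $4,700 + $1,290,530 = $1,295,230
Enhancement: 150% of $1,295,230 = $1,942,845
Enhanced fine: $1,295,230 + $1,942,845 = $3,238,075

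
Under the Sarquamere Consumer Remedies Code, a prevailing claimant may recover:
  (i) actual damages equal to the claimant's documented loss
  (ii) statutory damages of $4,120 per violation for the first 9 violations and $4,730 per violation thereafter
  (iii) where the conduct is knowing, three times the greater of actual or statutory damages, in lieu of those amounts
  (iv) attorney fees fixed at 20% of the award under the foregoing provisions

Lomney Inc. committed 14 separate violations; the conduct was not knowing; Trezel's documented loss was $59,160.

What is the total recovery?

First 9 violations: 9 × $4,120 = $37,080
Remaining violations: (14 − 9) × $4,730 = $23,650
Statutory damages: $37,080 + $23,650 = $60,730
Conduct not knowing: the in-lieu enhancement does not apply.
Actual plus statutory damages: $59,160 + $60,730 = $119,890
Attorney fees: 20% of $119,890 = $23,978
Total recovery: $119,890 + $23,978 = $143,868

$143,868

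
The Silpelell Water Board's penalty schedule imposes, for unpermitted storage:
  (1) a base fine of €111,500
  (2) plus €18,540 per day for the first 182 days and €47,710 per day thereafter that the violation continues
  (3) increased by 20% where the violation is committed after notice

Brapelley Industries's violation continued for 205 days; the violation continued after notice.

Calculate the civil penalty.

First 182 days: 182 × €18,540 = €3,374,280
Remaining days: (205 − 182) × €47,710 = €1,097,330
Per-day component: €3,374,280 + €1,097,330 = €4,471,610
Base plus per-day: €111,500 + €4,471,610 = €4,583,110
Enhancement: 20% of €4,583,110 = €916,622
Enhanced fine: €4,583,110 + €916,622 = €5,499,732

Civil penalty: €5,499,732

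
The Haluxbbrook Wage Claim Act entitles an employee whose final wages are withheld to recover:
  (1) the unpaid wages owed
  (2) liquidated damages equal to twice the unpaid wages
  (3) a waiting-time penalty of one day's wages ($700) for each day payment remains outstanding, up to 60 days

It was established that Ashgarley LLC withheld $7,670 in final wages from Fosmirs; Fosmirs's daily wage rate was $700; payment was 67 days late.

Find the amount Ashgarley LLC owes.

Doubled: 2 × $7,670 = $15,340
Penalty days: min(67, 60) = 60
Waiting-time penalty: 60 × $700 = $42,000
Total award: $7,670 + $15,340 + $42,000 = $65,010

Total award: $65,010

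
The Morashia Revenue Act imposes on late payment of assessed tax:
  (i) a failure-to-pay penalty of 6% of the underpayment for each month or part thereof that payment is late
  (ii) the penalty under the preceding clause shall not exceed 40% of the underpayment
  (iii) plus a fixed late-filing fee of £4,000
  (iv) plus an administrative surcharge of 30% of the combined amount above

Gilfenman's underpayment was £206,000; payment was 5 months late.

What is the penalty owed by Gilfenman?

Accrued rate: 6% × 5 = 30%, capped at 40% → 30%
Failure-to-pay penalty: 30% of £206,000 = £61,800
Penalty before surcharge: £61,800 + £4,000 = £65,800
Administrative surcharge: 30% of £65,800 = £19,740
Total penalty: £65,800 + £19,740 = £85,540

Penalty: £85,540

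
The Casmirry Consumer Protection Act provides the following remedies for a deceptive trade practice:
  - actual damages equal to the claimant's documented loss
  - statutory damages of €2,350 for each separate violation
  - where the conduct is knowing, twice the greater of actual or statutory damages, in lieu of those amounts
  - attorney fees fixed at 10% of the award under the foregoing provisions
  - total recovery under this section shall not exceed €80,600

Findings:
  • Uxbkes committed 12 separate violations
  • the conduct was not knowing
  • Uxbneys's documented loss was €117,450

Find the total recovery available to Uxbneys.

€80,600

Statutory damages: 12 × €2,350 = €28,200
Conduct not knowing: the in-lieu enhancement does not apply.
Actual plus statutory damages: €117,450 + €28,200 = €145,650
Attorney fees: 10% of €145,650 = €14,565
Total before cap: €145,650 + €14,565 = €160,215
Cap at €80,600: €160,215 exceeds the cap → €80,600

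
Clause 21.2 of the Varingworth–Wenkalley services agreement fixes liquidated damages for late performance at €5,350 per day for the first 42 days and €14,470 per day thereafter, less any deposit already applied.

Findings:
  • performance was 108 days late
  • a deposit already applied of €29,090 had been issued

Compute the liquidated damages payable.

€1,150,630

First 42 days: 42 × €5,350 = €224,700
Remaining days: (108 − 42) × €14,470 = €955,020
Accrued per-day damages: €224,700 + €955,020 = €1,179,720
Less deposit already applied: €1,179,720 − €29,090 = €1,150,630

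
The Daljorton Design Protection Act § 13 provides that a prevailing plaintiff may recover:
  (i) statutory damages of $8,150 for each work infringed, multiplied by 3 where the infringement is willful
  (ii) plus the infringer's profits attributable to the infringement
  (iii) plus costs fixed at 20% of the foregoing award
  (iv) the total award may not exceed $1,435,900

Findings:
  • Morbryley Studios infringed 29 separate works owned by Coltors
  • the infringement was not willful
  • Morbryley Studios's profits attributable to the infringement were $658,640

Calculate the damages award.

Statutory damages: 29 × $8,150 = $236,350
Infringement not willful: no ×3 enhancement.
Combined award: $236,350 + $658,640 = $894,990
Costs: 20% of $894,990 = $178,998
Award plus costs: $894,990 + $178,998 = $1,073,988
Cap at $1,435,900: $1,073,988 is within the cap, no reduction.

$1,073,988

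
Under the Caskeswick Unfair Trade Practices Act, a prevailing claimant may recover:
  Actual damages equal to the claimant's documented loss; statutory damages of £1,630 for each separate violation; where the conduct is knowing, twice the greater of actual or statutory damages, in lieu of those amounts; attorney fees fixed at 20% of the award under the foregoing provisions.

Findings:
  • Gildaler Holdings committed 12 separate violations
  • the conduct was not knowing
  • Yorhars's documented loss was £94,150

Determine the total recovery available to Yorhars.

Total recovery: £136,452

Statutory damages: 12 × £1,630 = £19,560
Conduct not knowing: the in-lieu enhancement does not apply.
Actual plus statutory damages: £94,150 + £19,560 = £113,710
Attorney fees: 20% of £113,710 = £22,742
Total recovery: £113,710 + £22,742 = £136,452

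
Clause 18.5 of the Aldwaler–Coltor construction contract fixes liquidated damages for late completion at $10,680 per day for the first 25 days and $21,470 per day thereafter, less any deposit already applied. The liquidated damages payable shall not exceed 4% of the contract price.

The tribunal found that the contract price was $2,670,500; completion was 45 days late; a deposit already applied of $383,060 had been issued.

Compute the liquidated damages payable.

First 25 days: 25 × $10,680 = $267,000
Remaining days: (45 − 25) × $21,470 = $429,400
Accrued per-day damages: $267,000 + $429,400 = $696,400
Less deposit already applied: $696,400 − $383,060 = $313,340
Cap: 4% of $2,670,500 = $106,820
Cap at $106,820: $313,340 exceeds the cap → $106,820

$106,820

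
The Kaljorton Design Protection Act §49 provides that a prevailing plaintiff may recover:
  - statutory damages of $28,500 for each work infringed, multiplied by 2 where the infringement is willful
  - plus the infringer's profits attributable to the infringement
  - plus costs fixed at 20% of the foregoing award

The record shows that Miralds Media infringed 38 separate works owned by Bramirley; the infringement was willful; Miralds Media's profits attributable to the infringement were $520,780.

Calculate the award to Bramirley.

$3,224,136

Statutory damages: 38 × $28,500 = $1,083,000
Doubled: 2 × $1,083,000 = $2,166,000
Combined award: $2,166,000 + $520,780 = $2,686,780
Costs: 20% of $2,686,780 = $537,356
Award plus costs: $2,686,780 + $537,356 = $3,224,136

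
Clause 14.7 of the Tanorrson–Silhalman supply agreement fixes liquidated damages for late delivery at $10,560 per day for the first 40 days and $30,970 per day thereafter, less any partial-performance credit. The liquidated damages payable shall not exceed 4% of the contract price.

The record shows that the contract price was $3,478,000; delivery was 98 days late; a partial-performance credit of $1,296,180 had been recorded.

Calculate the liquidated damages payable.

$139,120

First 40 days: 40 × $10,560 = $422,400
Remaining days: (98 − 40) × $30,970 = $1,796,260
Accrued per-day damages: $422,400 + $1,796,260 = $2,218,660
Less partial-performance credit: $2,218,660 − $1,296,180 = $922,480
Cap: 4% of $3,478,000 = $139,120
Cap at $139,120: $922,480 exceeds the cap → $139,120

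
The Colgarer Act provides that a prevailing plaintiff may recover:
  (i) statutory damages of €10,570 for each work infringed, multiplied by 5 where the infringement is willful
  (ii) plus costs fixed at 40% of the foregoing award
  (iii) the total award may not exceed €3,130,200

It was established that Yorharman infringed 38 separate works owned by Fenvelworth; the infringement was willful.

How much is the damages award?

Award: €2,811,620

Statutory damages: 38 × €10,570 = €401,660
Multiplied by 5: 5 × €401,660 = €2,008,300
Costs: 40% of €2,008,300 = €803,320
Award plus costs: €2,008,300 + €803,320 = €2,811,620
Cap at €3,130,200: €2,811,620 is within the cap, no reduction.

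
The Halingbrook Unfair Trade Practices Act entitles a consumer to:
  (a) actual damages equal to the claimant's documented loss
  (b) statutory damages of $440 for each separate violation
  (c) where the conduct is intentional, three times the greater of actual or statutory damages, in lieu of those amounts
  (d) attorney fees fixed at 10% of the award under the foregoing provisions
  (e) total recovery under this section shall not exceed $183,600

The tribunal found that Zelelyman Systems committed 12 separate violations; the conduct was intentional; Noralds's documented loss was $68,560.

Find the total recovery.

$183,600

Statutory damages: 12 × $440 = $5,280
Greater of actual damages ($68,560) or statutory damages ($5,280): $68,560
Trebled: 3 × $68,560 = $205,680
Attorney fees: 10% of $205,680 = $20,568
Total before cap: $205,680 + $20,568 = $226,248
Cap at $183,600: $226,248 exceeds the cap → $183,600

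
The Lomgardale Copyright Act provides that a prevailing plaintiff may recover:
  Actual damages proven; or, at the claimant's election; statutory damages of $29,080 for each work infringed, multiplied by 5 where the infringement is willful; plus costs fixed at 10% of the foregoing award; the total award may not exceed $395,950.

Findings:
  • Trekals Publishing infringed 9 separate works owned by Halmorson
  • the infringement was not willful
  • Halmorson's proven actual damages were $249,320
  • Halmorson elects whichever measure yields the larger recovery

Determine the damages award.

Statutory damages: 9 × $29,080 = $261,720
Infringement not willful: no ×5 enhancement.
Greater of actual damages ($249,320) or statutory damages ($261,720): $261,720
Costs: 10% of $261,720 = $26,172
Award plus costs: $261,720 + $26,172 = $287,892
Cap at $395,950: $287,892 is within the cap, no reduction.

$287,892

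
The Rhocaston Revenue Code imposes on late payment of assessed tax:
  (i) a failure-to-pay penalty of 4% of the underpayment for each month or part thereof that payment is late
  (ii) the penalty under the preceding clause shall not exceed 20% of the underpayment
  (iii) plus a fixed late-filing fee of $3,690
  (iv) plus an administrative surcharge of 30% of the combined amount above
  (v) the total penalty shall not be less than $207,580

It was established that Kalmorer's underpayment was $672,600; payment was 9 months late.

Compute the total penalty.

Accrued rate: 4% × 9 = 36%, capped at 20% → 20%
Failure-to-pay penalty: 20% of $672,600 = $134,520
Penalty before surcharge: $134,520 + $3,690 = $138,210
Administrative surcharge: 30% of $138,210 = $41,463
Total penalty: $138,210 + $41,463 = $179,673
Minimum $207,580: $179,673 is below the minimum → $207,580

$207,580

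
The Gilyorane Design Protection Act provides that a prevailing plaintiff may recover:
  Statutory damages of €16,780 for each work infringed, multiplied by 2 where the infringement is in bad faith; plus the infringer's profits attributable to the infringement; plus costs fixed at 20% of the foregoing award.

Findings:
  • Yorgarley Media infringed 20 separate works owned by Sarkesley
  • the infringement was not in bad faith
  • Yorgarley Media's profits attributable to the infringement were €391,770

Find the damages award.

Statutory damages: 20 × €16,780 = €335,600
Infringement not in bad faith: no ×2 enhancement.
Combined award: €335,600 + €391,770 = €727,370
Costs: 20% of €727,370 = €145,474
Award plus costs: €727,370 + €145,474 = €872,844

€872,844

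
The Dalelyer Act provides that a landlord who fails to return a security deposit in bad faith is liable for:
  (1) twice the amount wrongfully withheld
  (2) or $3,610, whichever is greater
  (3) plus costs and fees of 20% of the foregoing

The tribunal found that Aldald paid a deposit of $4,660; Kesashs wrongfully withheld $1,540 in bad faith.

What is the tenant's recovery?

Doubled: 2 × $1,540 = $3,080
Minimum $3,610: $3,080 is below the minimum → $3,610
Costs and fees: 20% of $3,610 = $722
Total recovery: $3,610 + $722 = $4,332

$4,332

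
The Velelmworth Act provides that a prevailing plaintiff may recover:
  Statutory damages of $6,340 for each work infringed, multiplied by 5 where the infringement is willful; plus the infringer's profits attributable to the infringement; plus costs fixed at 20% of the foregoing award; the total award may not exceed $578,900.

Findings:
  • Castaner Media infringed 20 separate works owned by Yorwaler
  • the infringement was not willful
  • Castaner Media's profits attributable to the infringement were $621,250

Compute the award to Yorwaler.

Statutory damages: 20 × $6,340 = $126,800
Infringement not willful: no ×5 enhancement.
Combined award: $126,800 + $621,250 = $748,050
Costs: 20% of $748,050 = $149,610
Award plus costs: $748,050 + $149,610 = $897,660
Cap at $578,900: $897,660 exceeds the cap → $578,900

$578,900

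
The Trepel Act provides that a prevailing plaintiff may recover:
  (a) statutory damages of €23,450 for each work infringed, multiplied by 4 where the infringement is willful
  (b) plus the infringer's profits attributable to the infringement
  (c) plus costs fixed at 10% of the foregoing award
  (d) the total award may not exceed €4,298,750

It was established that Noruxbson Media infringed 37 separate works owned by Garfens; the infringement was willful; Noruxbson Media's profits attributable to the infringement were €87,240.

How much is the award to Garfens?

€3,913,624

Statutory damages: 37 × €23,450 = €867,650
Multiplied by 4: 4 × €867,650 = €3,470,600
Combined award: €3,470,600 + €87,240 = €3,557,840
Costs: 10% of €3,557,840 = €355,784
Award plus costs: €3,557,840 + €355,784 = €3,913,624
Cap at €4,298,750: €3,913,624 is within the cap, no reduction.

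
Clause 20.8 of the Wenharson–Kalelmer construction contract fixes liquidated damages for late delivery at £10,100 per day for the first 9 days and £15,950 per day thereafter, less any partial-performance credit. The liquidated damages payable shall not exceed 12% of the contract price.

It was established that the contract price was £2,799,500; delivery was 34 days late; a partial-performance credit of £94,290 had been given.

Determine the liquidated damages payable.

£335,940

First 9 days: 9 × £10,100 = £90,900
Remaining days: (34 − 9) × £15,950 = £398,750
Accrued per-day damages: £90,900 + £398,750 = £489,650
Less partial-performance credit: £489,650 − £94,290 = £395,360
Cap: 12% of £2,799,500 = £335,940
Cap at £335,940: £395,360 exceeds the cap → £335,940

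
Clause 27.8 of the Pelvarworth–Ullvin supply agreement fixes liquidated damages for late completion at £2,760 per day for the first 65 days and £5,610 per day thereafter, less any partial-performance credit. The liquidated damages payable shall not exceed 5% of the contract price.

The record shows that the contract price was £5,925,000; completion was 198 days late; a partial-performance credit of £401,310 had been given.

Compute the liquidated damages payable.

First 65 days: 65 × £2,760 = £179,400
Remaining days: (198 − 65) × £5,610 = £746,130
Accrued per-day damages: £179,400 + £746,130 = £925,530
Less partial-performance credit: £925,530 − £401,310 = £524,220
Cap: 5% of £5,925,000 = £296,250
Cap at £296,250: £524,220 exceeds the cap → £296,250

£296,250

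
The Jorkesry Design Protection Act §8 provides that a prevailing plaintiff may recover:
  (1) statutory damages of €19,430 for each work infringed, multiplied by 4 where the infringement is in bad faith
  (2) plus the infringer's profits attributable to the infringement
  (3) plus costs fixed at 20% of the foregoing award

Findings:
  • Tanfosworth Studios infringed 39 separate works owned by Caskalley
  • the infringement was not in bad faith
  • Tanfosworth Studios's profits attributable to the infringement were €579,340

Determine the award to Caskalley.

Statutory damages: 39 × €19,430 = €757,770
Infringement not in bad faith: no ×4 enhancement.
Combined award: €757,770 + €579,340 = €1,337,110
Costs: 20% of €1,337,110 = €267,422
Award plus costs: €1,337,110 + €267,422 = €1,604,532

€1,604,532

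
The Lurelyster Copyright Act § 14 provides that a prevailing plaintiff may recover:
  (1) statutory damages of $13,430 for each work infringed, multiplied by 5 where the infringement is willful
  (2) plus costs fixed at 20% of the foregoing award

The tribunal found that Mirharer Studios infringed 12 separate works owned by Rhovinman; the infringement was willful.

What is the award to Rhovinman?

$966,960

Statutory damages: 12 × $13,430 = $161,160
Multiplied by 5: 5 × $161,160 = $805,800
Costs: 20% of $805,800 = $161,160
Award plus costs: $805,800 + $161,160 = $966,960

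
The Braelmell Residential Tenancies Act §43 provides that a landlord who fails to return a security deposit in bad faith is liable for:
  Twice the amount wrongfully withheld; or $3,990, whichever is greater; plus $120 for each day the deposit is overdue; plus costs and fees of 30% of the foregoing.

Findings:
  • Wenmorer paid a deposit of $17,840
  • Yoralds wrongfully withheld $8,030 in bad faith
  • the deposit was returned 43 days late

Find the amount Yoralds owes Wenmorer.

Doubled: 2 × $8,030 = $16,060
Minimum $3,990: $16,060 meets the minimum, no increase.
Late-return penalty: 43 × $120 = $5,160
Damages plus late penalty: $16,060 + $5,160 = $21,220
Costs and fees: 30% of $21,220 = $6,366
Total recovery: $21,220 + $6,366 = $27,586

Recovery: $27,586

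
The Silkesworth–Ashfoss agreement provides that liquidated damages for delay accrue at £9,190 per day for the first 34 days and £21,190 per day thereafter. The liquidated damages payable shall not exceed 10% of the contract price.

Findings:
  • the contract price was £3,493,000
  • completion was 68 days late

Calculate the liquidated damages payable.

£349,300

First 34 days: 34 × £9,190 = £312,460
Remaining days: (68 − 34) × £21,190 = £720,460
Accrued per-day damages: £312,460 + £720,460 = £1,032,920
Cap: 10% of £3,493,000 = £349,300
Cap at £349,300: £1,032,920 exceeds the cap → £349,300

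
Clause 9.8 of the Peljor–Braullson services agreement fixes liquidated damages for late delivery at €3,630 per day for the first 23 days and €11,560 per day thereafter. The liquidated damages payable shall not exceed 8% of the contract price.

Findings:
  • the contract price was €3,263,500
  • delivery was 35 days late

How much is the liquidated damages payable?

€222,210

First 23 days: 23 × €3,630 = €83,490
Remaining days: (35 − 23) × €11,560 = €138,720
Accrued per-day damages: €83,490 + €138,720 = €222,210
Cap: 8% of €3,263,500 = €261,080
Cap at €261,080: €222,210 is within the cap, no reduction.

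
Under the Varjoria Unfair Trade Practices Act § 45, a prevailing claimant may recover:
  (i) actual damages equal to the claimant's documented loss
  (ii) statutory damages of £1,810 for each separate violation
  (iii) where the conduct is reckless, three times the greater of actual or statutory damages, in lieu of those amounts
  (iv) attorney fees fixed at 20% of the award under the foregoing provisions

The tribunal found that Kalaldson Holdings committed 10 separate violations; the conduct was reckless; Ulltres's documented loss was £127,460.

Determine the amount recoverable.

Statutory damages: 10 × £1,810 = £18,100
Greater of actual damages (£127,460) or statutory damages (£18,100): £127,460
Trebled: 3 × £127,460 = £382,380
Attorney fees: 20% of £382,380 = £76,476
Total recovery: £382,380 + £76,476 = £458,856

£458,856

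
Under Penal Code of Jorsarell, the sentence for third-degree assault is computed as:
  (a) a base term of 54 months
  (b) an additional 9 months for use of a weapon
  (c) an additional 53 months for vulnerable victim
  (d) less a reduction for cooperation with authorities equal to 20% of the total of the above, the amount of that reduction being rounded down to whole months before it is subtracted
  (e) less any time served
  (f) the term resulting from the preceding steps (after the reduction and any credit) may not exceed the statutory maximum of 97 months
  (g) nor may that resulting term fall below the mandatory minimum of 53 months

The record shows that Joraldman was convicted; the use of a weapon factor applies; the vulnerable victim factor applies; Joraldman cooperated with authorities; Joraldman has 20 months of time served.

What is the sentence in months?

73 months

Use of a weapon enhancement: +9 months
Vulnerable victim enhancement: +53 months
Adjusted term: 54 months + 9 months + 53 months = 116 months
Cooperation with authorities reduction: 20% of 116 months = 23 months (rounded down)
After reduction: 116 − 23 = 93 months
Less time served: 93 months − 20 months = 73 months
Cap at 97 months: 73 months is within the cap, no reduction.
Minimum 53 months: 73 months meets the minimum, no increase.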